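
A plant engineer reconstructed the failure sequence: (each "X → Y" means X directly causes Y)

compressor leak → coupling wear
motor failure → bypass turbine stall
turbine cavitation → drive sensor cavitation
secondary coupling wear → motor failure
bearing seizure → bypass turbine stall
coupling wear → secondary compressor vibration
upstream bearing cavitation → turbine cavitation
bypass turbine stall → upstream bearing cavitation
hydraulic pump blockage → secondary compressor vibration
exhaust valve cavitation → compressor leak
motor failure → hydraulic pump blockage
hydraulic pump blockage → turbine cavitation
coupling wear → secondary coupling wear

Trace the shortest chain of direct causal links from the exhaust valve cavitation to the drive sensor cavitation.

the exhaust valve cavitation → the compressor leak
the compressor leak → the coupling wear
the coupling wear → the secondary coupling wear
the secondary coupling wear → the motor failure
the motor failure → the hydraulic pump blockage
the hydraulic pump blockage → the turbine cavitation
the turbine cavitation → the drive sensor cavitation
Length: 7 steps.

the exhaust valve cavitation → the compressor leak → the coupling wear → the secondary coupling wear → the motor failure → the hydraulic pump blockage → the turbine cavitation → the drive sensor cavitation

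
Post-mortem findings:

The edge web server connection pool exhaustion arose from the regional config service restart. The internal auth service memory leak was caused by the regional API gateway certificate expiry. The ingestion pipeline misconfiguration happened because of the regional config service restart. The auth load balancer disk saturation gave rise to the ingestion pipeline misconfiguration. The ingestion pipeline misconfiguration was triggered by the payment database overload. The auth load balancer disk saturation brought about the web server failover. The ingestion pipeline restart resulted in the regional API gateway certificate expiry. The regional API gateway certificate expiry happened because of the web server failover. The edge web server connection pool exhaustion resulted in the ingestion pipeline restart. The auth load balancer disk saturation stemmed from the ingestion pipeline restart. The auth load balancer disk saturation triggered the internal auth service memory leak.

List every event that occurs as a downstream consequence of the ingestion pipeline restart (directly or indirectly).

the auth load balancer disk saturation, the ingestion pipeline misconfiguration, the internal auth service memory leak, the regional API gateway certificate expiry, the web server failover

Direct effects: the auth load balancer disk saturation, the regional API gateway certificate expiry.
2 steps out: the web server failover, the internal auth service memory leak, the ingestion pipeline misconfiguration.
Not reachable from it: the regional config service restart, the edge web server connection pool exhaustion, the payment database overload.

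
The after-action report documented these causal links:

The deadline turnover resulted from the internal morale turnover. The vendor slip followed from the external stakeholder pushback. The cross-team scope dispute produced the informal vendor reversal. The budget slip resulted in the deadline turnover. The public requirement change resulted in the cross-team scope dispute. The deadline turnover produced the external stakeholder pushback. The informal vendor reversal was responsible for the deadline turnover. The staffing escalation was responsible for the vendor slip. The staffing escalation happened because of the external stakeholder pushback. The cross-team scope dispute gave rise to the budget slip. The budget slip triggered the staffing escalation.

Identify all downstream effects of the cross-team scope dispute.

Direct effects: the informal vendor reversal, the budget slip.
2 steps out: the deadline turnover, the staffing escalation.
3 steps out: the external stakeholder pushback, the vendor slip.
Not reachable from it: the public requirement change, the internal morale turnover.

the budget slip, the deadline turnover, the external stakeholder pushback, the informal vendor reversal, the staffing escalation, the vendor slip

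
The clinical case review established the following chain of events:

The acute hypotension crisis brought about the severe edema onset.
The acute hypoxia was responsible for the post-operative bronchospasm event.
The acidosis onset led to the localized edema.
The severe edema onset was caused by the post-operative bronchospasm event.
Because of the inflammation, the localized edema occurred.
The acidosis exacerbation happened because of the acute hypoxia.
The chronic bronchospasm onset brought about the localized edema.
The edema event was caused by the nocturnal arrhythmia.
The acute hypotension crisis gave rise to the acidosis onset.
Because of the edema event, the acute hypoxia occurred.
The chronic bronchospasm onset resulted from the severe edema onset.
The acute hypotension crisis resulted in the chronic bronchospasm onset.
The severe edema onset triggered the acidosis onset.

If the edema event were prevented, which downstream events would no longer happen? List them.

Downstream of the edema event: the acute hypoxia, the acidosis exacerbation, the post-operative bronchospasm event, the severe edema onset, the acidosis onset, the chronic bronchospasm onset, the localized edema.
Of those, still caused via another path: the severe edema onset, the acidosis onset, the chronic bronchospasm onset, the localized edema.
The remainder have no surviving cause.

the acidosis exacerbation, the acute hypoxia, the post-operative bronchospasm event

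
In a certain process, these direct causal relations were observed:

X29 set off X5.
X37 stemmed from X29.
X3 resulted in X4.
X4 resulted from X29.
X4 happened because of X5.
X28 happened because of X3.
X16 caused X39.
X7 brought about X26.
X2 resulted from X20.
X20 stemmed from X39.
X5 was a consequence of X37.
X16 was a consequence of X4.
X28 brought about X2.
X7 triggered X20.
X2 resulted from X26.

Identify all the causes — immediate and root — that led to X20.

Immediate causes of X20: X7, X39.
Further upstream: X29, X37, X5, X3, X4, X16.

X16, X29, X3, X37, X39, X4, X5, X7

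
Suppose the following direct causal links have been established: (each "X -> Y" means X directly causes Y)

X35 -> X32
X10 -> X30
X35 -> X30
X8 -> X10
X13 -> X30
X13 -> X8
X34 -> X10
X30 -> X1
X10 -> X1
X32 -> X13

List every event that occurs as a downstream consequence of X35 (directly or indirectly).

Direct effects: X32, X30.
2 steps out: X13, X1.
3 steps out: X8.
4 steps out: X10.
Not reachable from it: X34.

X1, X10, X13, X30, X32, X8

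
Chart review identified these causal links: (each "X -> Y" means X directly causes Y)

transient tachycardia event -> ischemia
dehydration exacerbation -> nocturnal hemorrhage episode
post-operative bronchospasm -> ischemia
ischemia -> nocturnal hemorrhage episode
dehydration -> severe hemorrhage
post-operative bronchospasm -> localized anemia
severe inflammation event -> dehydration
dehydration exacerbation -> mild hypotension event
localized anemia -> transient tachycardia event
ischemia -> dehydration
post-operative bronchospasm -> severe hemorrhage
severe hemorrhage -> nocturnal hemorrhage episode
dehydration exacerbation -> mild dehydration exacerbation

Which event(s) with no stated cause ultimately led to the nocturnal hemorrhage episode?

Tracing upstream from the nocturnal hemorrhage episode: the nocturnal hemorrhage episode ← the dehydration exacerbation.
A separate upstream branch: the nocturnal hemorrhage episode ← the ischemia ← the post-operative bronchospasm.
A separate upstream branch: the nocturnal hemorrhage episode ← the severe hemorrhage ← the dehydration ← the severe inflammation event.
Each of those chain origins has no stated cause.

the dehydration exacerbation, the post-operative bronchospasm, the severe inflammation event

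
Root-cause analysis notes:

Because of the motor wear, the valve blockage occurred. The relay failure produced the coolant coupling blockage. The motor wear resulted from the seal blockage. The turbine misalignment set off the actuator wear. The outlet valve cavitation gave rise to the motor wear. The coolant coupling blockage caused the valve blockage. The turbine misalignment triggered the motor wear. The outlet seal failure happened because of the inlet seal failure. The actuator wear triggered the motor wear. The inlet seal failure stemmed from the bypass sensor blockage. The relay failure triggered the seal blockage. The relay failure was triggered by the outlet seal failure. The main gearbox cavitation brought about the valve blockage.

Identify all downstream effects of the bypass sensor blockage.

Direct effects: the inlet seal failure.
2 steps out: the outlet seal failure.
3 steps out: the relay failure.
4 steps out: the coolant coupling blockage, the seal blockage.
5 steps out: the motor wear, the valve blockage.
Not reachable from it: the main gearbox cavitation, the outlet valve cavitation, the turbine misalignment, the actuator wear.

the coolant coupling blockage, the inlet seal failure, the motor wear, the outlet seal failure, the relay failure, the seal blockage, the valve blockage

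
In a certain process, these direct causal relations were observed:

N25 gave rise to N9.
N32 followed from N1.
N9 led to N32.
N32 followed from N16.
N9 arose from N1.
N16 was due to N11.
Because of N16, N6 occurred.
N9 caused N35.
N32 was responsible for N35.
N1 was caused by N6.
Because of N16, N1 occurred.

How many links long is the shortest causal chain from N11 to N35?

Shortest chain: N11 → N16 → N32 → N35.

3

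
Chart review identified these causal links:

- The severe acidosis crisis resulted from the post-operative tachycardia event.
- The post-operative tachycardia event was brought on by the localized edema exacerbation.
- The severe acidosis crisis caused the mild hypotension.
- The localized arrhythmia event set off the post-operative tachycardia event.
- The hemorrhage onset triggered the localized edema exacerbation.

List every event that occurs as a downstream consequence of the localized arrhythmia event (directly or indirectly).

the mild hypotension, the post-operative tachycardia event, the severe acidosis crisis

Direct effects: the post-operative tachycardia event.
2 steps out: the severe acidosis crisis.
3 steps out: the mild hypotension.
Not reachable from it: the hemorrhage onset, the localized edema exacerbation.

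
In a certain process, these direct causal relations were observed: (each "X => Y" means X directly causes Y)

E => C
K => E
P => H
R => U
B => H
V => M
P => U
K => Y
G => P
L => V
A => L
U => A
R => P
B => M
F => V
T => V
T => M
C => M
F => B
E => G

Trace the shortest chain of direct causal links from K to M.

K → E
E → C
C → M
Length: 3 steps.

K → E → C → M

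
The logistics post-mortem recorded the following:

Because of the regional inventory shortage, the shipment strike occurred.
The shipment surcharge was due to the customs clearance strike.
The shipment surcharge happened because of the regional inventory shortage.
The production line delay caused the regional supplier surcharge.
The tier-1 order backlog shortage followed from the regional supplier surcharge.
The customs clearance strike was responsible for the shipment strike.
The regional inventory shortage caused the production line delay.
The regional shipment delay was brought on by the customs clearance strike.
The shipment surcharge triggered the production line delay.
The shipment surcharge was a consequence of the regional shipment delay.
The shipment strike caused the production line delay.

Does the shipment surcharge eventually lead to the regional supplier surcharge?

There is a causal chain: the shipment surcharge → the production line delay → the regional supplier surcharge.

Yes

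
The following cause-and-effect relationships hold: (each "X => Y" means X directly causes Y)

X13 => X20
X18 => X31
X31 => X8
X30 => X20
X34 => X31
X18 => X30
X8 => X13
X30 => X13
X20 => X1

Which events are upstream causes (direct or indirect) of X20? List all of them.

Immediate causes of X20: X30, X13.
Further upstream: X18, X31, X8, X34.

X13, X18, X30, X31, X34, X8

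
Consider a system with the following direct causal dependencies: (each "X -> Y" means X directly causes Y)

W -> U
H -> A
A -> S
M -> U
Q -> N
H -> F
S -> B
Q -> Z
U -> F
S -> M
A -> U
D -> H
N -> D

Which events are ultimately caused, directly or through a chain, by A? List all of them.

Direct effects: S, U.
2 steps out: B, M, F.
Not reachable from it: Q, Z, N, D, H, W.

B, F, M, S, U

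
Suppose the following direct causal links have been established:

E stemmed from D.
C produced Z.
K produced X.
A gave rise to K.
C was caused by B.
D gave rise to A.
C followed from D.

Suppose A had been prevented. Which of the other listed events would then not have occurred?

K, X

Downstream of A: K, X.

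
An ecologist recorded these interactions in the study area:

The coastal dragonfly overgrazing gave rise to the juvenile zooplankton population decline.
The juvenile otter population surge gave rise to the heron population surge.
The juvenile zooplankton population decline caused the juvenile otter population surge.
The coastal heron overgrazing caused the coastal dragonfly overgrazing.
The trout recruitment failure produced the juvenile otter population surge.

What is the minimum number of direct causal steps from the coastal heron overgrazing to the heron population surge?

4

Shortest chain: the coastal heron overgrazing → the coastal dragonfly overgrazing → the juvenile zooplankton population decline → the juvenile otter population surge → the heron population surge.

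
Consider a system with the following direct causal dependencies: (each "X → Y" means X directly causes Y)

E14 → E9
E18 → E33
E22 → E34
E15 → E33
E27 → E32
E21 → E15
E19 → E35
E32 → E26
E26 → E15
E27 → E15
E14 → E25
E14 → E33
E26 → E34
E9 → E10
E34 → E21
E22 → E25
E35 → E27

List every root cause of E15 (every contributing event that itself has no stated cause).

E19, E22

Tracing upstream from E15: E15 ← E27 ← E35 ← E19.
A separate upstream branch: E15 ← E21 ← E34 ← E22.
Each of those chain origins has no stated cause.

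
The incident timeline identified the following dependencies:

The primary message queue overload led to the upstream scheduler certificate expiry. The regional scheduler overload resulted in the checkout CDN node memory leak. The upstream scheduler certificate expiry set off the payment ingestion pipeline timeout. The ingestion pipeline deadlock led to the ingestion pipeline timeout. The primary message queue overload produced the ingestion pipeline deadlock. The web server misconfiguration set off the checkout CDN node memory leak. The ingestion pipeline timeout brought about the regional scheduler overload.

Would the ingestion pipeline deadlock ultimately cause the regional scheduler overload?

Yes

There is a causal chain: the ingestion pipeline deadlock → the ingestion pipeline timeout → the regional scheduler overload.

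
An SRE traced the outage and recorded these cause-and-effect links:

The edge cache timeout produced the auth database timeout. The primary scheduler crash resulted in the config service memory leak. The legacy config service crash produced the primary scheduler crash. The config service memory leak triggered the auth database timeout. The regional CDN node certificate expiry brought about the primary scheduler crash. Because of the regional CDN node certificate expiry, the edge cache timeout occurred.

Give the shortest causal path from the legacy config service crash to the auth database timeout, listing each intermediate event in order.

the legacy config service crash → the primary scheduler crash → the config service memory leak → the auth database timeout

the legacy config service crash → the primary scheduler crash
the primary scheduler crash → the config service memory leak
the config service memory leak → the auth database timeout
Length: 3 steps.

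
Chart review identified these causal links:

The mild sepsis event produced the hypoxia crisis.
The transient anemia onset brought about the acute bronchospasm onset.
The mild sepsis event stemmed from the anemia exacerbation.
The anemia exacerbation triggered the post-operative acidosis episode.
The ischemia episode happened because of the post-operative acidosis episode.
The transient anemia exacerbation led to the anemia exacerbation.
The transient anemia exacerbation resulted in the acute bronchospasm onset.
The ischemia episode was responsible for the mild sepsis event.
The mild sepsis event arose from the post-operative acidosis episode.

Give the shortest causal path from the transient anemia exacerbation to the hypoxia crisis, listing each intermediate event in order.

the transient anemia exacerbation → the anemia exacerbation → the mild sepsis event → the hypoxia crisis

the transient anemia exacerbation → the anemia exacerbation
the anemia exacerbation → the mild sepsis event
the mild sepsis event → the hypoxia crisis
Length: 3 steps.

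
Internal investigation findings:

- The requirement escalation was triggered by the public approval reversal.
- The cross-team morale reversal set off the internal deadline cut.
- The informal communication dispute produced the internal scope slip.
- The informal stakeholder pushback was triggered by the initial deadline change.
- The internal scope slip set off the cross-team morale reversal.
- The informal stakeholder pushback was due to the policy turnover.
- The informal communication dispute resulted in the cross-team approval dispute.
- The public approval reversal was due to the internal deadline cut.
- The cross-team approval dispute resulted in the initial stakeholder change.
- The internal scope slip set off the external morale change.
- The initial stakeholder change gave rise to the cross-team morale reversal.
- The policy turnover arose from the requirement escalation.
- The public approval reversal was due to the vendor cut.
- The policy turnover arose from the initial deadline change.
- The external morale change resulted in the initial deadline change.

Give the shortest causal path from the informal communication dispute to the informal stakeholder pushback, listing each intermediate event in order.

the informal communication dispute → the internal scope slip → the external morale change → the initial deadline change → the informal stakeholder pushback

the informal communication dispute → the internal scope slip
the internal scope slip → the external morale change
the external morale change → the initial deadline change
the initial deadline change → the informal stakeholder pushback
Length: 4 steps.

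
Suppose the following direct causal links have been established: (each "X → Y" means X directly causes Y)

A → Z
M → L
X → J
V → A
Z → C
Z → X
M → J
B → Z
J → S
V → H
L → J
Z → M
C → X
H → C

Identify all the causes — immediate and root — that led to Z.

Immediate causes of Z: A, B.
Further upstream: V.

A, B, V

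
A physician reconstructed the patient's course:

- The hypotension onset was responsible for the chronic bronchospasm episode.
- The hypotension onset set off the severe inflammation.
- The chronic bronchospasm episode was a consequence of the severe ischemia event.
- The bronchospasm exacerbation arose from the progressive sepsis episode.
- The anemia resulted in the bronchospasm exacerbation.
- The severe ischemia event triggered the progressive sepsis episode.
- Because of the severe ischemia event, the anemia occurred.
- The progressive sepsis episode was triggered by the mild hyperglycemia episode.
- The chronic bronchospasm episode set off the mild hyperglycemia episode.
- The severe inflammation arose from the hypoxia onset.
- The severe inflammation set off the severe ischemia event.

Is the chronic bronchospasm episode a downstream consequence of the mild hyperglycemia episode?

The mild hyperglycemia episode leads to the progressive sepsis episode, the bronchospasm exacerbation; the chronic bronchospasm episode is not among them.

No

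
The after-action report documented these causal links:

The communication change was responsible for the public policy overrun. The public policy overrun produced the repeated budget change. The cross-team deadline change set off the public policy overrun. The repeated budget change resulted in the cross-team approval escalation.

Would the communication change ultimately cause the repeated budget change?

There is a causal chain: the communication change → the public policy overrun → the repeated budget change.

Yes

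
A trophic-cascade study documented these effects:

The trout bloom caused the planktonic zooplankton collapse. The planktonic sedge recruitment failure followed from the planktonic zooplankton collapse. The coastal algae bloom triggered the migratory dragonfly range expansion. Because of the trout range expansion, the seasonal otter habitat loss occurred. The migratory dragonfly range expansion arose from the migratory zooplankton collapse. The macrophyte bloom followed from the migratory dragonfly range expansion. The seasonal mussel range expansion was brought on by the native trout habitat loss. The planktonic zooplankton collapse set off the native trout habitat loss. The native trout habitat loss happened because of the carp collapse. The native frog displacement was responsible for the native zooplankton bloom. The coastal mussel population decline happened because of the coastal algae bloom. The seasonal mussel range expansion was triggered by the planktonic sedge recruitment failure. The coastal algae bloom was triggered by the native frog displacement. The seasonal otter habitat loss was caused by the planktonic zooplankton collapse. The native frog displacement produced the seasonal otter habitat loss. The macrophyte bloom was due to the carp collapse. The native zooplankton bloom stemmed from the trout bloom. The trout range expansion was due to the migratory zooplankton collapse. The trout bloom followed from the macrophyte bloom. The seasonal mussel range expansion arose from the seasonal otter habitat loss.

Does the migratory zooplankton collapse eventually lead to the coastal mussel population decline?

The migratory zooplankton collapse leads to the migratory dragonfly range expansion, the macrophyte bloom, the trout bloom, the native zooplankton bloom, the trout range expansion, the planktonic zooplankton collapse, the planktonic sedge recruitment failure, the native trout habitat loss, the seasonal otter habitat loss, the seasonal mussel range expansion; the coastal mussel population decline is not among them.

No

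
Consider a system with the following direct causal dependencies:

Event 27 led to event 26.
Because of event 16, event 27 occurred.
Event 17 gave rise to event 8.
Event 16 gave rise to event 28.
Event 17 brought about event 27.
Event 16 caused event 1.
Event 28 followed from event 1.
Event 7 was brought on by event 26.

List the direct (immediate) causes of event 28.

event 1, event 16

event 1, event 16 → event 28 with nothing further upstream stated.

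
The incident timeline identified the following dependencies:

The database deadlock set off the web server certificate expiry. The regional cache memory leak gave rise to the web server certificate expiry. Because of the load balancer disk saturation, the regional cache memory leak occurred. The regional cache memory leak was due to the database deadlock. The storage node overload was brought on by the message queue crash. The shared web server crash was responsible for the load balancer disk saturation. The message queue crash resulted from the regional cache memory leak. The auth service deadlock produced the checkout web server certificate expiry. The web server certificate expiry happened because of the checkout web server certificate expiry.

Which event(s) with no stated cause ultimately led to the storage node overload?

the database deadlock, the shared web server crash

Tracing upstream from the storage node overload: the storage node overload ← the message queue crash ← the regional cache memory leak ← the load balancer disk saturation ← the shared web server crash.
A separate upstream branch: the storage node overload ← the message queue crash ← the regional cache memory leak ← the database deadlock.
Each of those chain origins has no stated cause.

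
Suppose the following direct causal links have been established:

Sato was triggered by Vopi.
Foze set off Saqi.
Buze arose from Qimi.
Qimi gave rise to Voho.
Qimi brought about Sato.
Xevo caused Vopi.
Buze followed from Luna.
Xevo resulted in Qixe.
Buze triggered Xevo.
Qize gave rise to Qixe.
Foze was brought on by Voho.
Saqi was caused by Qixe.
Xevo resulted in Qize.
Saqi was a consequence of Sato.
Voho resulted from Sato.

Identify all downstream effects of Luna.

Buze, Foze, Qixe, Qize, Saqi, Sato, Voho, Vopi, Xevo

Direct effects: Buze.
2 steps out: Xevo.
3 steps out: Vopi, Qize, Qixe.
4 steps out: Sato, Saqi.
5 steps out: Voho.
6 steps out: Foze.
Not reachable from it: Qimi.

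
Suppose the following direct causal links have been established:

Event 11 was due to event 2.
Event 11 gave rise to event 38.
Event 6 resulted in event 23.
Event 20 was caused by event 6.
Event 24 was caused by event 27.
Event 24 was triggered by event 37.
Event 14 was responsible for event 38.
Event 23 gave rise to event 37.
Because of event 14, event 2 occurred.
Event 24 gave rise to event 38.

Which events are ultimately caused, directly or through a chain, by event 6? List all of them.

event 20, event 23, event 24, event 37, event 38

Direct effects: event 23, event 20.
2 steps out: event 37.
3 steps out: event 24.
4 steps out: event 38.
Not reachable from it: event 14, event 2, event 11, event 27.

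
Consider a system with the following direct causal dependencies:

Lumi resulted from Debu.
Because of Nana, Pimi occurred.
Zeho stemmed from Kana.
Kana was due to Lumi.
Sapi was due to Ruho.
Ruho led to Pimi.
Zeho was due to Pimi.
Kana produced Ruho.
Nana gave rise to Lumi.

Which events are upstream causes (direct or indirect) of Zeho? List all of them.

Debu, Kana, Lumi, Nana, Pimi, Ruho

Immediate causes of Zeho: Kana, Pimi.
Further upstream: Nana, Lumi, Ruho, Debu.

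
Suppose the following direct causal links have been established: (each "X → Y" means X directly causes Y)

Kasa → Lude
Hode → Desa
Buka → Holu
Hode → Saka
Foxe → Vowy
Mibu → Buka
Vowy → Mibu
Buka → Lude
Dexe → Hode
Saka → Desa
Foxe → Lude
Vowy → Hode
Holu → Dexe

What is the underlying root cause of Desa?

Tracing upstream from Desa: Desa ← Hode ← Vowy ← Foxe.
Foxe has no stated cause, so it is the root.

Foxe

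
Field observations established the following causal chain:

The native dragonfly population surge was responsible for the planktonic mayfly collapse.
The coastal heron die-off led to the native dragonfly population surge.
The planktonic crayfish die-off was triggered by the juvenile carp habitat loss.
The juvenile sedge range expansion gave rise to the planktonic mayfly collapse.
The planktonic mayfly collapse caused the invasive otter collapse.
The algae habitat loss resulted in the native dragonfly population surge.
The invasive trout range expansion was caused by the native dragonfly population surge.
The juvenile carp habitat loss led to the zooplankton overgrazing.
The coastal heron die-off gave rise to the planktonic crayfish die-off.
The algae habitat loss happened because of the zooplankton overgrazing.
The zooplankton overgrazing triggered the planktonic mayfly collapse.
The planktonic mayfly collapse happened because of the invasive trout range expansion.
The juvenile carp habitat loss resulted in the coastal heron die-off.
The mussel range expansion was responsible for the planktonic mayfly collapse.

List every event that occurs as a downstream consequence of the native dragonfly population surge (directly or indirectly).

the invasive otter collapse, the invasive trout range expansion, the planktonic mayfly collapse

Direct effects: the invasive trout range expansion, the planktonic mayfly collapse.
2 steps out: the invasive otter collapse.
Not reachable from it: the juvenile carp habitat loss, the coastal heron die-off, the zooplankton overgrazing, the algae habitat loss, the planktonic crayfish die-off, the juvenile sedge range expansion, the mussel range expansion.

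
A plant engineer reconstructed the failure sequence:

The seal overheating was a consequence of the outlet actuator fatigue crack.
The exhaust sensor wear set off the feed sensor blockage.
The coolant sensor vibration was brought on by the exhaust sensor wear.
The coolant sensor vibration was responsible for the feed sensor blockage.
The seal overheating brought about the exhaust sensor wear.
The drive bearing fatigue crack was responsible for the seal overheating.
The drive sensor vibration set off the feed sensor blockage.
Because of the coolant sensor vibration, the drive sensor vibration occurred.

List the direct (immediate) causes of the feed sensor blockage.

Upstream contributors include the outlet actuator fatigue crack, the seal overheating, the drive bearing fatigue crack, but only the coolant sensor vibration, the drive sensor vibration, the exhaust sensor wear feed directly into the feed sensor blockage.

the coolant sensor vibration, the drive sensor vibration, the exhaust sensor wear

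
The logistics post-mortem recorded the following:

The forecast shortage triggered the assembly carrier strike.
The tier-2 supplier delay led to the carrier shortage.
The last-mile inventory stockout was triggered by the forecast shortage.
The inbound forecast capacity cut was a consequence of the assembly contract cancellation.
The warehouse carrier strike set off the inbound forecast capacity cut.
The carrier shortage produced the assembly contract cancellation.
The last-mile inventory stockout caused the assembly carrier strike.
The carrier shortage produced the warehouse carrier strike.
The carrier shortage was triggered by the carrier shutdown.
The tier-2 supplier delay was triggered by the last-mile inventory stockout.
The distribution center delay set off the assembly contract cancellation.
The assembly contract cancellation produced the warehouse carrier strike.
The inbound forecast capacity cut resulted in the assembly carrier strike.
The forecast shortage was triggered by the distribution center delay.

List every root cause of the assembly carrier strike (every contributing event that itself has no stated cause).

the carrier shutdown, the distribution center delay

Tracing upstream from the assembly carrier strike: the assembly carrier strike ← the forecast shortage ← the distribution center delay.
A separate upstream branch: the assembly carrier strike ← the inbound forecast capacity cut ← the assembly contract cancellation ← the carrier shortage ← the carrier shutdown.
Each of those chain origins has no stated cause.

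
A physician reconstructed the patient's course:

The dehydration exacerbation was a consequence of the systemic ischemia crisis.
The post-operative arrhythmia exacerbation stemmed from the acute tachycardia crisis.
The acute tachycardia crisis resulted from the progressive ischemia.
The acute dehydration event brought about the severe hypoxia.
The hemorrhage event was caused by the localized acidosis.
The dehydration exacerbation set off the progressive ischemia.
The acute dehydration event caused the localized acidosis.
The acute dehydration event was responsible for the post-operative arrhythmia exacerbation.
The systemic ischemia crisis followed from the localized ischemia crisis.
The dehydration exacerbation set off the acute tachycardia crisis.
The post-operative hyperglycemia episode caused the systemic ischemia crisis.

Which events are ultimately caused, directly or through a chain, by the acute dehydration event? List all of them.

Direct effects: the localized acidosis, the severe hypoxia, the post-operative arrhythmia exacerbation.
2 steps out: the hemorrhage event.
Not reachable from it: the localized ischemia crisis, the post-operative hyperglycemia episode, the systemic ischemia crisis, the dehydration exacerbation, the progressive ischemia, the acute tachycardia crisis.

the hemorrhage event, the localized acidosis, the post-operative arrhythmia exacerbation, the severe hypoxia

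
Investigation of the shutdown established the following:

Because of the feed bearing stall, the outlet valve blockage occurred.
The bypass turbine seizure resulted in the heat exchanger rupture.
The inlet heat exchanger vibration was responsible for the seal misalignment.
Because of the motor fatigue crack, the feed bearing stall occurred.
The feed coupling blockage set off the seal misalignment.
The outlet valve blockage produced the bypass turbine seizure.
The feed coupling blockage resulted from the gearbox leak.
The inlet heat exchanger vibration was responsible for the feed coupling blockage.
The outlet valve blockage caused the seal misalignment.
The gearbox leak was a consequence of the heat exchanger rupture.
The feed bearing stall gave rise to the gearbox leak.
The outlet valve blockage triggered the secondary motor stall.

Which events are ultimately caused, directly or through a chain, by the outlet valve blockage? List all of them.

the bypass turbine seizure, the feed coupling blockage, the gearbox leak, the heat exchanger rupture, the seal misalignment, the secondary motor stall

Direct effects: the bypass turbine seizure, the secondary motor stall, the seal misalignment.
2 steps out: the heat exchanger rupture.
3 steps out: the gearbox leak.
4 steps out: the feed coupling blockage.
Not reachable from it: the motor fatigue crack, the feed bearing stall, the inlet heat exchanger vibration.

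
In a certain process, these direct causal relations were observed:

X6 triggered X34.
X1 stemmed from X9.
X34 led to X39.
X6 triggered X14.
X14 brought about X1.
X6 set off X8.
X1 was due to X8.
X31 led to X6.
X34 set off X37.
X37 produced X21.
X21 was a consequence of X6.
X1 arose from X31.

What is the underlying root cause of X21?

X31

Tracing upstream from X21: X21 ← X6 ← X31.
X31 has no stated cause, so it is the root.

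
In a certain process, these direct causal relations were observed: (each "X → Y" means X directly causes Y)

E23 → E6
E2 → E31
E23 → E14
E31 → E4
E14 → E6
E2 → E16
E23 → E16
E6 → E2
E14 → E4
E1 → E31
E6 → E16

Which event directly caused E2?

E6

Upstream contributors include E23, E14, but only E6 feeds directly into E2.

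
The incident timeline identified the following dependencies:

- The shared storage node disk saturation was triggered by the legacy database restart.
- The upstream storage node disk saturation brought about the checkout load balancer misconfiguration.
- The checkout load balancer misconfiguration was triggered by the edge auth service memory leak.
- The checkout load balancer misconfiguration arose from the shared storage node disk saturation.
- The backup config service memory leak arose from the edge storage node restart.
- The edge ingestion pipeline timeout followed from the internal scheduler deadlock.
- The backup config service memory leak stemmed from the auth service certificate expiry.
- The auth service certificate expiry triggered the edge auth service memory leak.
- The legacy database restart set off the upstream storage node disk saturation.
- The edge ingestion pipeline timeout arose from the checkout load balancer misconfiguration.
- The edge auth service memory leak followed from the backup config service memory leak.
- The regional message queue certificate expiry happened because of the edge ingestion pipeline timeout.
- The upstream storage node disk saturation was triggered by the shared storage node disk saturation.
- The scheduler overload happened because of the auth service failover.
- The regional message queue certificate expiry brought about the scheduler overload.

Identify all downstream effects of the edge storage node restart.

Direct effects: the backup config service memory leak.
2 steps out: the edge auth service memory leak.
3 steps out: the checkout load balancer misconfiguration.
4 steps out: the edge ingestion pipeline timeout.
5 steps out: the regional message queue certificate expiry.
6 steps out: the scheduler overload.
Not reachable from it: the auth service failover, the auth service certificate expiry, the legacy database restart, the shared storage node disk saturation, the upstream storage node disk saturation, the internal scheduler deadlock.

the backup config service memory leak, the checkout load balancer misconfiguration, the edge auth service memory leak, the edge ingestion pipeline timeout, the regional message queue certificate expiry, the scheduler overload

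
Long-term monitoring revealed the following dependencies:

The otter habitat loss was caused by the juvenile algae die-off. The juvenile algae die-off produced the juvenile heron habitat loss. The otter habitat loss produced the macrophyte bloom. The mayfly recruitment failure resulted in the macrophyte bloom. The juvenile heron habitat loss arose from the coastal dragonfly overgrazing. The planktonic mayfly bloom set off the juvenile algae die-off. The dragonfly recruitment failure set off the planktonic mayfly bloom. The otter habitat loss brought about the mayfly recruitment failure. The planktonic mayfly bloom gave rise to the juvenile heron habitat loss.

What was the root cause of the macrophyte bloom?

Tracing upstream from the macrophyte bloom: the macrophyte bloom ← the otter habitat loss ← the juvenile algae die-off ← the planktonic mayfly bloom ← the dragonfly recruitment failure.
The dragonfly recruitment failure has no stated cause, so it is the root.

the dragonfly recruitment failure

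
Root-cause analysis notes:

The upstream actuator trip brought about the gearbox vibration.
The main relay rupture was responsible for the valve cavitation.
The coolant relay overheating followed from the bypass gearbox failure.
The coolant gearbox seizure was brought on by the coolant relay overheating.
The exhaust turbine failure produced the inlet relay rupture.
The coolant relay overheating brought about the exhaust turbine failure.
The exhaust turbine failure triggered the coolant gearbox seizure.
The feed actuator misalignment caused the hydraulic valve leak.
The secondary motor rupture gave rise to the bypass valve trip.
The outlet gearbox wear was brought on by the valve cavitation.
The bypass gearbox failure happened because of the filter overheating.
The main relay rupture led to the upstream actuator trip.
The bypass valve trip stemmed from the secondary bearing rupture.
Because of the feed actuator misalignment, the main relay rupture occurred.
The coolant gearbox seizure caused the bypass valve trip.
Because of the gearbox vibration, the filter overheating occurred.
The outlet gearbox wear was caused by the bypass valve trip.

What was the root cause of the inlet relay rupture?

Tracing upstream from the inlet relay rupture: the inlet relay rupture ← the exhaust turbine failure ← the coolant relay overheating ← the bypass gearbox failure ← the filter overheating ← the gearbox vibration ← the upstream actuator trip ← the main relay rupture ← the feed actuator misalignment.
The feed actuator misalignment has no stated cause, so it is the root.

the feed actuator misalignment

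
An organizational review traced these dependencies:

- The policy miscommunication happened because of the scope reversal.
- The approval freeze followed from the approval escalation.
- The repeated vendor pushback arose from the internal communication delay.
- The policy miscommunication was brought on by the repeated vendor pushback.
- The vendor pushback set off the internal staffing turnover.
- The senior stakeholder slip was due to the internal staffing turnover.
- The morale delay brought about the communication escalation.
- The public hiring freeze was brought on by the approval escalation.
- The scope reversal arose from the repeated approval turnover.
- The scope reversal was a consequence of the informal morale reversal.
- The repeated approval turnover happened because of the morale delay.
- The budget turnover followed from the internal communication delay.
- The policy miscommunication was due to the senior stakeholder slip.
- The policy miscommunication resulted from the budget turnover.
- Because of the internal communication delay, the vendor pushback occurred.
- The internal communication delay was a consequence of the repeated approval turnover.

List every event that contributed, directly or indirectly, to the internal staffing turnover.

Immediate cause of the internal staffing turnover: the vendor pushback.
Further upstream: the morale delay, the repeated approval turnover, the internal communication delay.

the internal communication delay, the morale delay, the repeated approval turnover, the vendor pushback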